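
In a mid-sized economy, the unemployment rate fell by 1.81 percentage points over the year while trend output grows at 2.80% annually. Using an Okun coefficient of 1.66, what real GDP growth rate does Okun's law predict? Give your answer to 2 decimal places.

Growth-rate Okun's law: g_Y = g_Y* - β × Δu.
g_Y = 2.80 - 1.66 × (-1.81) = 2.8 + 3.0046 = 5.8046%, i.e. 5.80% to 2 d.p.

5.80%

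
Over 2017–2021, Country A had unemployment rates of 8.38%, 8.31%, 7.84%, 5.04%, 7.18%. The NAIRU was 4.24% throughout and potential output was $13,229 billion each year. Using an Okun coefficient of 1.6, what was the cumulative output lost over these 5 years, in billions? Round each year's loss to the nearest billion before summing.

$3,290 billion

Year 2017: gap = -1.6 × (8.38 - 4.24) = -6.624%, loss ≈ 13229 × 6.624/100 ≈ 876.
Year 2018: gap = -1.6 × (8.31 - 4.24) = -6.512%, loss ≈ 13229 × 6.512/100 ≈ 861.
Year 2019: gap = -1.6 × (7.84 - 4.24) = -5.76%, loss ≈ 13229 × 5.76/100 ≈ 762.
Year 2020: gap = -1.6 × (5.04 - 4.24) = -1.28%, loss ≈ 13229 × 1.28/100 ≈ 169.
Year 2021: gap = -1.6 × (7.18 - 4.24) = -4.704%, loss ≈ 13229 × 4.704/100 ≈ 622.
Total lost output = 876 + 861 + 762 + 169 + 622 = 3290 billion.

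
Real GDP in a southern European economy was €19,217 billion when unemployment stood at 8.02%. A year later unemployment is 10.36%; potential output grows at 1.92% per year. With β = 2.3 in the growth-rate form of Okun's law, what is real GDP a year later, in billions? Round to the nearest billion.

Δu = 10.36 - 8.02 = 2.34 points.
Okun's law (growth form): g_Y = g_Y* - β × Δu = 1.92 - 2.3 × (2.34) = 1.92 - 5.382 = -3.462%.
Real GDP in the next year = 19217 × (1 - 3.462/100) = 19217 × 0.96538 ≈ 18552 billion.

€18,552 billion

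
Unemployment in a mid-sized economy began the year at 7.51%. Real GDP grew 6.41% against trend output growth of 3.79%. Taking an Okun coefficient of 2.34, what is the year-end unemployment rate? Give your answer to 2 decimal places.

Growth-rate Okun's law: g_Y = g_Y* - β × Δu, so Δu = (g_Y* - g_Y)/β.
Δu = (3.79 - 6.41)/2.34 = -2.62/2.34 = -1.12 percentage points.
Year-end unemployment = 7.51 - 1.12 = 6.39%.

6.39%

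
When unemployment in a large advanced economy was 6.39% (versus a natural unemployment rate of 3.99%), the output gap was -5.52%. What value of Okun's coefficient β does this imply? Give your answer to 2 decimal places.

β ≈ 2.30

Okun's law: output gap = -β × (u - u*).
-5.52 = -β × (6.39 - 3.99) = -β × 2.4, so β = 5.52/2.4 = 2.30.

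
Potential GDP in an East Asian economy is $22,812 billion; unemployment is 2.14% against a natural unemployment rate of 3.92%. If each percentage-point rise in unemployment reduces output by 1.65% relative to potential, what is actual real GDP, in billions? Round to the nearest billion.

Unemployment gap = 2.14 - 3.92 = -1.78 points, so the output gap is -1.65 × (-1.78) = 2.937%.
Actual GDP = 22812 × (1 + 2.937/100) = 22812 × 1.02937 ≈ 23482 billion.

$23,482 billion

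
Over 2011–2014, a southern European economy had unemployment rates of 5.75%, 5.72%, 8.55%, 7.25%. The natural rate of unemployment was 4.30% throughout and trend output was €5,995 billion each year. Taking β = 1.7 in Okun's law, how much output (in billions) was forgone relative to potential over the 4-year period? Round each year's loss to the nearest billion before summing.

Year 2011: gap = -1.7 × (5.75 - 4.3) = -2.465%, loss ≈ 5995 × 2.465/100 ≈ 148.
Year 2012: gap = -1.7 × (5.72 - 4.3) = -2.414%, loss ≈ 5995 × 2.414/100 ≈ 145.
Year 2013: gap = -1.7 × (8.55 - 4.3) = -7.225%, loss ≈ 5995 × 7.225/100 ≈ 433.
Year 2014: gap = -1.7 × (7.25 - 4.3) = -5.015%, loss ≈ 5995 × 5.015/100 ≈ 301.
Total lost output = 148 + 145 + 433 + 301 = 1027 billion.

€1,027 billion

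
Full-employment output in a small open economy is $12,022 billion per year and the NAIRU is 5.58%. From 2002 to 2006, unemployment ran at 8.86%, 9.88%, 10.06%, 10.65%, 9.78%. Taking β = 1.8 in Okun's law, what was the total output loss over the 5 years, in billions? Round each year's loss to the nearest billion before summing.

Year 2002: gap = -1.8 × (8.86 - 5.58) = -5.904%, loss ≈ 12022 × 5.904/100 ≈ 710.
Year 2003: gap = -1.8 × (9.88 - 5.58) = -7.74%, loss ≈ 12022 × 7.74/100 ≈ 931.
Year 2004: gap = -1.8 × (10.06 - 5.58) = -8.064%, loss ≈ 12022 × 8.064/100 ≈ 969.
Year 2005: gap = -1.8 × (10.65 - 5.58) = -9.126%, loss ≈ 12022 × 9.126/100 ≈ 1097.
Year 2006: gap = -1.8 × (9.78 - 5.58) = -7.56%, loss ≈ 12022 × 7.56/100 ≈ 909.
Total lost output = 710 + 931 + 969 + 1097 + 909 = 4616 billion.

$4,616 billion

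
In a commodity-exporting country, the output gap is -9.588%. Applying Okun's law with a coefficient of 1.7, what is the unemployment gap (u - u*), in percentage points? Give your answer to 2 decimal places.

5.64 percentage points

Okun's law: output gap = -β × (u - u*), so u - u* = -(output gap)/β.
u - u* = -(-9.588)/1.7 = 5.64 percentage points.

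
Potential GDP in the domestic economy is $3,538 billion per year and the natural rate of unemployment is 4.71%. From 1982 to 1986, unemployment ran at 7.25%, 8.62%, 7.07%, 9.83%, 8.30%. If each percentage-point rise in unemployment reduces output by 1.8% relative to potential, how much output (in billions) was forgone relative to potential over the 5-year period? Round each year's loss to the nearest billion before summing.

Year 1982: gap = -1.8 × (7.25 - 4.71) = -4.572%, loss ≈ 3538 × 4.572/100 ≈ 162.
Year 1983: gap = -1.8 × (8.62 - 4.71) = -7.038%, loss ≈ 3538 × 7.038/100 ≈ 249.
Year 1984: gap = -1.8 × (7.07 - 4.71) = -4.248%, loss ≈ 3538 × 4.248/100 ≈ 150.
Year 1985: gap = -1.8 × (9.83 - 4.71) = -9.216%, loss ≈ 3538 × 9.216/100 ≈ 326.
Year 1986: gap = -1.8 × (8.3 - 4.71) = -6.462%, loss ≈ 3538 × 6.462/100 ≈ 229.
Total lost output = 162 + 249 + 150 + 326 + 229 = 1116 billion.

$1,116 billion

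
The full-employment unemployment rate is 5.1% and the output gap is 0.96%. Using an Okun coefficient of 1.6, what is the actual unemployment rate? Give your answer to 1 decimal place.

4.5%

From Okun's law, u - u* = -(output gap)/β = -(0.96)/1.6 = -0.6 points.
So u = 5.1 - 0.6 = 4.5%.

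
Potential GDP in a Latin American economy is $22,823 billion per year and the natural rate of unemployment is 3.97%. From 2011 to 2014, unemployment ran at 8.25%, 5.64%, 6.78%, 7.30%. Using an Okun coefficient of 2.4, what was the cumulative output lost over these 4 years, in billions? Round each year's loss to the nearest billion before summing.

$6,622 billion

Year 2011: gap = -2.4 × (8.25 - 3.97) = -10.272%, loss ≈ 22823 × 10.272/100 ≈ 2344.
Year 2012: gap = -2.4 × (5.64 - 3.97) = -4.008%, loss ≈ 22823 × 4.008/100 ≈ 915.
Year 2013: gap = -2.4 × (6.78 - 3.97) = -6.744%, loss ≈ 22823 × 6.744/100 ≈ 1539.
Year 2014: gap = -2.4 × (7.3 - 3.97) = -7.992%, loss ≈ 22823 × 7.992/100 ≈ 1824.
Total lost output = 2344 + 915 + 1539 + 1824 = 6622 billion.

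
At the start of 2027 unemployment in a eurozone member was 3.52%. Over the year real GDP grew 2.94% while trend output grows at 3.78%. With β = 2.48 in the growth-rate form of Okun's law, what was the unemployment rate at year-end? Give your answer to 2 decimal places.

3.86%

Growth-rate Okun's law: g_Y = g_Y* - β × Δu, so Δu = (g_Y* - g_Y)/β.
Δu = (3.78 - 2.94)/2.48 = 0.84/2.48 = 0.34 percentage points.
Year-end unemployment = 3.52 + 0.34 = 3.86%.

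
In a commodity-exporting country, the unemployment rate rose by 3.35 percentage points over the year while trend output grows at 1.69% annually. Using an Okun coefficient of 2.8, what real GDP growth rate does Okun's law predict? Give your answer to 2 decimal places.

Growth-rate Okun's law: g_Y = g_Y* - β × Δu.
g_Y = 1.69 - 2.8 × (3.35) = 1.69 - 9.38 = -7.69%, i.e. -7.69% to 2 d.p.

-7.69%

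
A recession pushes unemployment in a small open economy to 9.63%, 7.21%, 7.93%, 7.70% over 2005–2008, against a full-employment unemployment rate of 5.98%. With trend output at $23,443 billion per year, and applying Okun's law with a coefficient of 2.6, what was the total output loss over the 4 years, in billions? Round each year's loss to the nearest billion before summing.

Year 2005: gap = -2.6 × (9.63 - 5.98) = -9.49%, loss ≈ 23443 × 9.49/100 ≈ 2225.
Year 2006: gap = -2.6 × (7.21 - 5.98) = -3.198%, loss ≈ 23443 × 3.198/100 ≈ 750.
Year 2007: gap = -2.6 × (7.93 - 5.98) = -5.07%, loss ≈ 23443 × 5.07/100 ≈ 1189.
Year 2008: gap = -2.6 × (7.7 - 5.98) = -4.472%, loss ≈ 23443 × 4.472/100 ≈ 1048.
Total lost output = 2225 + 750 + 1189 + 1048 = 5212 billion.

$5,212 billion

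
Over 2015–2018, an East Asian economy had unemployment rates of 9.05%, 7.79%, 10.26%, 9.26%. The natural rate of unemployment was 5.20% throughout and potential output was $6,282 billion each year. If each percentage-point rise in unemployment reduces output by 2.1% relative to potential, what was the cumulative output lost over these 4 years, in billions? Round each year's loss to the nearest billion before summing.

$2,054 billion

Year 2015: gap = -2.1 × (9.05 - 5.2) = -8.085%, loss ≈ 6282 × 8.085/100 ≈ 508.
Year 2016: gap = -2.1 × (7.79 - 5.2) = -5.439%, loss ≈ 6282 × 5.439/100 ≈ 342.
Year 2017: gap = -2.1 × (10.26 - 5.2) = -10.626%, loss ≈ 6282 × 10.626/100 ≈ 668.
Year 2018: gap = -2.1 × (9.26 - 5.2) = -8.526%, loss ≈ 6282 × 8.526/100 ≈ 536.
Total lost output = 508 + 342 + 668 + 536 = 2054 billion.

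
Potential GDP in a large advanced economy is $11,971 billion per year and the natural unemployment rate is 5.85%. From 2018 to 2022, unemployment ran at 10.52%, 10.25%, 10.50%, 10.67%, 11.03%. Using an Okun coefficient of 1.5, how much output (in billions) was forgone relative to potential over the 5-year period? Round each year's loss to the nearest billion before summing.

$4,260 billion

Year 2018: gap = -1.5 × (10.52 - 5.85) = -7.005%, loss ≈ 11971 × 7.005/100 ≈ 839.
Year 2019: gap = -1.5 × (10.25 - 5.85) = -6.6%, loss ≈ 11971 × 6.6/100 ≈ 790.
Year 2020: gap = -1.5 × (10.5 - 5.85) = -6.975%, loss ≈ 11971 × 6.975/100 ≈ 835.
Year 2021: gap = -1.5 × (10.67 - 5.85) = -7.23%, loss ≈ 11971 × 7.23/100 ≈ 866.
Year 2022: gap = -1.5 × (11.03 - 5.85) = -7.77%, loss ≈ 11971 × 7.77/100 ≈ 930.
Total lost output = 839 + 790 + 835 + 866 + 930 = 4260 billion.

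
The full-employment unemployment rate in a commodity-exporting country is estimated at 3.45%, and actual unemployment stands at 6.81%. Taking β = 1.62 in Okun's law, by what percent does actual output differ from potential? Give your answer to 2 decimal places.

The unemployment gap is 6.81 - 3.45 = 3.36 percentage points.
Okun's law gives an output gap of -1.62 × 3.36 = -5.4432%, i.e. 5.44% below potential.

-5.44%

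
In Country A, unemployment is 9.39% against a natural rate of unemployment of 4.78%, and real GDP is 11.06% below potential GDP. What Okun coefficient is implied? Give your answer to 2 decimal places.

β ≈ 2.40

Okun's law: output gap = -β × (u - u*).
-11.06 = -β × (9.39 - 4.78) = -β × 4.61, so β = 11.06/4.61 = 2.40.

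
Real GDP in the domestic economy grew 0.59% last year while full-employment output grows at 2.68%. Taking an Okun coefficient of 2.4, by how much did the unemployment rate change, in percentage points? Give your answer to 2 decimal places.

Growth-rate Okun's law: g_Y = g_Y* - β × Δu, so Δu = (g_Y* - g_Y)/β.
Δu = (2.68 - 0.59)/2.4 = 2.09/2.4 = 0.87 percentage points.

0.87 percentage points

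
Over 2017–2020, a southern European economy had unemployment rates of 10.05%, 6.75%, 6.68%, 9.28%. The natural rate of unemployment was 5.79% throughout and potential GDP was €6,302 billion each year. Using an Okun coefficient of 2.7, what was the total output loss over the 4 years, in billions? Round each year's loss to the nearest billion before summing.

Year 2017: gap = -2.7 × (10.05 - 5.79) = -11.502%, loss ≈ 6302 × 11.502/100 ≈ 725.
Year 2018: gap = -2.7 × (6.75 - 5.79) = -2.592%, loss ≈ 6302 × 2.592/100 ≈ 163.
Year 2019: gap = -2.7 × (6.68 - 5.79) = -2.403%, loss ≈ 6302 × 2.403/100 ≈ 151.
Year 2020: gap = -2.7 × (9.28 - 5.79) = -9.423%, loss ≈ 6302 × 9.423/100 ≈ 594.
Total lost output = 725 + 163 + 151 + 594 = 1633 billion.

€1,633 billion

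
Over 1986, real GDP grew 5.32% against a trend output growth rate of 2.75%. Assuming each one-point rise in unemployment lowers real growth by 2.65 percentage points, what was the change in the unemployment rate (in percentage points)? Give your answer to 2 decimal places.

-0.97 percentage points

Growth-rate Okun's law: g_Y = g_Y* - β × Δu, so Δu = (g_Y* - g_Y)/β.
Δu = (2.75 - 5.32)/2.65 = -2.57/2.65 = -0.97 percentage points.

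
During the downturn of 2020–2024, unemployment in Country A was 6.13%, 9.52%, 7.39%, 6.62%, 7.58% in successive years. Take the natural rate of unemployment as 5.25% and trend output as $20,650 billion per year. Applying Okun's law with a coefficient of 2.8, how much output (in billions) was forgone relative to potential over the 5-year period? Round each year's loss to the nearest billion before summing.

$6,354 billion

Year 2020: gap = -2.8 × (6.13 - 5.25) = -2.464%, loss ≈ 20650 × 2.464/100 ≈ 509.
Year 2021: gap = -2.8 × (9.52 - 5.25) = -11.956%, loss ≈ 20650 × 11.956/100 ≈ 2469.
Year 2022: gap = -2.8 × (7.39 - 5.25) = -5.992%, loss ≈ 20650 × 5.992/100 ≈ 1237.
Year 2023: gap = -2.8 × (6.62 - 5.25) = -3.836%, loss ≈ 20650 × 3.836/100 ≈ 792.
Year 2024: gap = -2.8 × (7.58 - 5.25) = -6.524%, loss ≈ 20650 × 6.524/100 ≈ 1347.
Total lost output = 509 + 2469 + 1237 + 792 + 1347 = 6354 billion.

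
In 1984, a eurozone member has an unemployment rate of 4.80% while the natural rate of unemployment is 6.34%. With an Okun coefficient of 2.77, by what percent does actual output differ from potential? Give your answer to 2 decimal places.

The unemployment gap is 4.8 - 6.34 = -1.54 percentage points.
Okun's law gives an output gap of -2.77 × (-1.54) = 4.2658%, i.e. 4.27% above potential.

4.27%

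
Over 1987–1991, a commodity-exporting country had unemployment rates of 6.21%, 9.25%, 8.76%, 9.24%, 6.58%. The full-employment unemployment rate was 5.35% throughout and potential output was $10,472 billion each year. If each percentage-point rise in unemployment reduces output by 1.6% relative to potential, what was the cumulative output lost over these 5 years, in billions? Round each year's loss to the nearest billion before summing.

$2,226 billion

Year 1987: gap = -1.6 × (6.21 - 5.35) = -1.376%, loss ≈ 10472 × 1.376/100 ≈ 144.
Year 1988: gap = -1.6 × (9.25 - 5.35) = -6.24%, loss ≈ 10472 × 6.24/100 ≈ 653.
Year 1989: gap = -1.6 × (8.76 - 5.35) = -5.456%, loss ≈ 10472 × 5.456/100 ≈ 571.
Year 1990: gap = -1.6 × (9.24 - 5.35) = -6.224%, loss ≈ 10472 × 6.224/100 ≈ 652.
Year 1991: gap = -1.6 × (6.58 - 5.35) = -1.968%, loss ≈ 10472 × 1.968/100 ≈ 206.
Total lost output = 144 + 653 + 571 + 652 + 206 = 2226 billion.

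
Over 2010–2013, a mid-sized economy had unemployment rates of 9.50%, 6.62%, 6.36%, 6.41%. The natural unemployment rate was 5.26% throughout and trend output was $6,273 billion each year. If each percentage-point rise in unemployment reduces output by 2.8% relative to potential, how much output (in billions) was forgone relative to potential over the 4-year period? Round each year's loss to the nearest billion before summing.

Year 2010: gap = -2.8 × (9.5 - 5.26) = -11.872%, loss ≈ 6273 × 11.872/100 ≈ 745.
Year 2011: gap = -2.8 × (6.62 - 5.26) = -3.808%, loss ≈ 6273 × 3.808/100 ≈ 239.
Year 2012: gap = -2.8 × (6.36 - 5.26) = -3.08%, loss ≈ 6273 × 3.08/100 ≈ 193.
Year 2013: gap = -2.8 × (6.41 - 5.26) = -3.22%, loss ≈ 6273 × 3.22/100 ≈ 202.
Total lost output = 745 + 239 + 193 + 202 = 1379 billion.

$1,379 billion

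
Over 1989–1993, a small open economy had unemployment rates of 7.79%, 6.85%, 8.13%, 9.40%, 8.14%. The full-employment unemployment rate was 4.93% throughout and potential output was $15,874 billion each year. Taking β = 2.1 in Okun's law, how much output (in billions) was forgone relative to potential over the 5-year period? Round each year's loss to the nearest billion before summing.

Year 1989: gap = -2.1 × (7.79 - 4.93) = -6.006%, loss ≈ 15874 × 6.006/100 ≈ 953.
Year 1990: gap = -2.1 × (6.85 - 4.93) = -4.032%, loss ≈ 15874 × 4.032/100 ≈ 640.
Year 1991: gap = -2.1 × (8.13 - 4.93) = -6.72%, loss ≈ 15874 × 6.72/100 ≈ 1067.
Year 1992: gap = -2.1 × (9.4 - 4.93) = -9.387%, loss ≈ 15874 × 9.387/100 ≈ 1490.
Year 1993: gap = -2.1 × (8.14 - 4.93) = -6.741%, loss ≈ 15874 × 6.741/100 ≈ 1070.
Total lost output = 953 + 640 + 1067 + 1490 + 1070 = 5220 billion.

$5,220 billion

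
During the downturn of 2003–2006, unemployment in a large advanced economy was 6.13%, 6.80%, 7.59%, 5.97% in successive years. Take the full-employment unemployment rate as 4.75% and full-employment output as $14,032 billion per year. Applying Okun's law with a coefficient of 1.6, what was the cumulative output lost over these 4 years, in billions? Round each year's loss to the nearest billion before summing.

Year 2003: gap = -1.6 × (6.13 - 4.75) = -2.208%, loss ≈ 14032 × 2.208/100 ≈ 310.
Year 2004: gap = -1.6 × (6.8 - 4.75) = -3.28%, loss ≈ 14032 × 3.28/100 ≈ 460.
Year 2005: gap = -1.6 × (7.59 - 4.75) = -4.544%, loss ≈ 14032 × 4.544/100 ≈ 638.
Year 2006: gap = -1.6 × (5.97 - 4.75) = -1.952%, loss ≈ 14032 × 1.952/100 ≈ 274.
Total lost output = 310 + 460 + 638 + 274 = 1682 billion.

$1,682 billion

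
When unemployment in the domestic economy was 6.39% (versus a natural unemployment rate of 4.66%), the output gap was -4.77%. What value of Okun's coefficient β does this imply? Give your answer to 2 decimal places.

Okun's law: output gap = -β × (u - u*).
-4.77 = -β × (6.39 - 4.66) = -β × 1.73, so β = 4.77/1.73 = 2.76.

β ≈ 2.76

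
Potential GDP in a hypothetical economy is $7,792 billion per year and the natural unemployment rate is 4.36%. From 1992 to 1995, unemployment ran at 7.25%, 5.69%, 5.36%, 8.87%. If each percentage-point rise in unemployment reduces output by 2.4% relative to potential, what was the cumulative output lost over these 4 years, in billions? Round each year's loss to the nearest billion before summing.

$1,819 billion

Year 1992: gap = -2.4 × (7.25 - 4.36) = -6.936%, loss ≈ 7792 × 6.936/100 ≈ 540.
Year 1993: gap = -2.4 × (5.69 - 4.36) = -3.192%, loss ≈ 7792 × 3.192/100 ≈ 249.
Year 1994: gap = -2.4 × (5.36 - 4.36) = -2.4%, loss ≈ 7792 × 2.4/100 ≈ 187.
Year 1995: gap = -2.4 × (8.87 - 4.36) = -10.824%, loss ≈ 7792 × 10.824/100 ≈ 843.
Total lost output = 540 + 249 + 187 + 843 = 1819 billion.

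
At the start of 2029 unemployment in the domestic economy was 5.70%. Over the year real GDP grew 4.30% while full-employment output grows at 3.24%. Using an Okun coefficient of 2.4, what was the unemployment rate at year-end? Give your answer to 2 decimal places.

5.26%

Growth-rate Okun's law: g_Y = g_Y* - β × Δu, so Δu = (g_Y* - g_Y)/β.
Δu = (3.24 - 4.3)/2.4 = -1.06/2.4 = -0.44 percentage points.
Year-end unemployment = 5.7 - 0.44 = 5.26%.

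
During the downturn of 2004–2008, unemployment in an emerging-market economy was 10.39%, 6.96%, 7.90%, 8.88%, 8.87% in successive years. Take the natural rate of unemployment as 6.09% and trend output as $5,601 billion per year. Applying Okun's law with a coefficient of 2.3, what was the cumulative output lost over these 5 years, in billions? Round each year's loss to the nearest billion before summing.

$1,616 billion

Year 2004: gap = -2.3 × (10.39 - 6.09) = -9.89%, loss ≈ 5601 × 9.89/100 ≈ 554.
Year 2005: gap = -2.3 × (6.96 - 6.09) = -2.001%, loss ≈ 5601 × 2.001/100 ≈ 112.
Year 2006: gap = -2.3 × (7.9 - 6.09) = -4.163%, loss ≈ 5601 × 4.163/100 ≈ 233.
Year 2007: gap = -2.3 × (8.88 - 6.09) = -6.417%, loss ≈ 5601 × 6.417/100 ≈ 359.
Year 2008: gap = -2.3 × (8.87 - 6.09) = -6.394%, loss ≈ 5601 × 6.394/100 ≈ 358.
Total lost output = 554 + 112 + 233 + 359 + 358 = 1616 billion.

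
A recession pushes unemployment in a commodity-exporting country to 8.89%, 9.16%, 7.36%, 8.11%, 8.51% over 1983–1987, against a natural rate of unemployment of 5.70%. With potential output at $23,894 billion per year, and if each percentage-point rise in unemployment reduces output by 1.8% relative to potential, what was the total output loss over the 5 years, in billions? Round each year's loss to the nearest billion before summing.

$5,820 billion

Year 1983: gap = -1.8 × (8.89 - 5.7) = -5.742%, loss ≈ 23894 × 5.742/100 ≈ 1372.
Year 1984: gap = -1.8 × (9.16 - 5.7) = -6.228%, loss ≈ 23894 × 6.228/100 ≈ 1488.
Year 1985: gap = -1.8 × (7.36 - 5.7) = -2.988%, loss ≈ 23894 × 2.988/100 ≈ 714.
Year 1986: gap = -1.8 × (8.11 - 5.7) = -4.338%, loss ≈ 23894 × 4.338/100 ≈ 1037.
Year 1987: gap = -1.8 × (8.51 - 5.7) = -5.058%, loss ≈ 23894 × 5.058/100 ≈ 1209.
Total lost output = 1372 + 1488 + 714 + 1037 + 1209 = 5820 billion.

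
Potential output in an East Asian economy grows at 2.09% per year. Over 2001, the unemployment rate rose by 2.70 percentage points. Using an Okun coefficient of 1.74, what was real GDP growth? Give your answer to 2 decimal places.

Growth-rate Okun's law: g_Y = g_Y* - β × Δu.
g_Y = 2.09 - 1.74 × (2.70) = 2.09 - 4.698 = -2.608%, i.e. -2.61% to 2 d.p.

-2.61%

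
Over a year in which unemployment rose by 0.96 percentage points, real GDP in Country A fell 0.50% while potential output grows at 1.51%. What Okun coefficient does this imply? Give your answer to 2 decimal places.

Growth form: g_Y = g_Y* - β × Δu, so β = (g_Y* - g_Y)/Δu.
β = (1.51 + 0.5)/0.96 = 2.01/0.96 = 2.09.

β ≈ 2.09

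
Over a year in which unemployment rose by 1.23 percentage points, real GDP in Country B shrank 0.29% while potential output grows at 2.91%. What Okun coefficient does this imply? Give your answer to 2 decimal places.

Growth form: g_Y = g_Y* - β × Δu, so β = (g_Y* - g_Y)/Δu.
β = (2.91 + 0.29)/1.23 = 3.2/1.23 = 2.60.

β ≈ 2.60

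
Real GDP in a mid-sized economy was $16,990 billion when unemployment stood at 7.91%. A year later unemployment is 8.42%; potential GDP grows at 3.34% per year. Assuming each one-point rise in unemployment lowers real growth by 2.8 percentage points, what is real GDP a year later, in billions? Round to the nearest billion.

Δu = 8.42 - 7.91 = 0.51 points.
Okun's law (growth form): g_Y = g_Y* - β × Δu = 3.34 - 2.8 × (0.51) = 3.34 - 1.428 = 1.912%.
Real GDP in the next year = 16990 × (1 + 1.912/100) = 16990 × 1.01912 ≈ 17315 billion.

$17,315 billion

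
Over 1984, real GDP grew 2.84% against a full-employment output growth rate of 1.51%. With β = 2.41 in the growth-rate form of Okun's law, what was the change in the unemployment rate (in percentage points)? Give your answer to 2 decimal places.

Growth-rate Okun's law: g_Y = g_Y* - β × Δu, so Δu = (g_Y* - g_Y)/β.
Δu = (1.51 - 2.84)/2.41 = -1.33/2.41 = -0.55 percentage points.

-0.55 percentage points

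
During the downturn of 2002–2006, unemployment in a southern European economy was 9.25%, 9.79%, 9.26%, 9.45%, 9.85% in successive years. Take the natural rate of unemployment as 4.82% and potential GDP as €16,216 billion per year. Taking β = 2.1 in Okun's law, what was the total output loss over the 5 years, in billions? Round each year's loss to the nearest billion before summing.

Year 2002: gap = -2.1 × (9.25 - 4.82) = -9.303%, loss ≈ 16216 × 9.303/100 ≈ 1509.
Year 2003: gap = -2.1 × (9.79 - 4.82) = -10.437%, loss ≈ 16216 × 10.437/100 ≈ 1692.
Year 2004: gap = -2.1 × (9.26 - 4.82) = -9.324%, loss ≈ 16216 × 9.324/100 ≈ 1512.
Year 2005: gap = -2.1 × (9.45 - 4.82) = -9.723%, loss ≈ 16216 × 9.723/100 ≈ 1577.
Year 2006: gap = -2.1 × (9.85 - 4.82) = -10.563%, loss ≈ 16216 × 10.563/100 ≈ 1713.
Total lost output = 1509 + 1692 + 1512 + 1577 + 1713 = 8003 billion.

€8,003 billion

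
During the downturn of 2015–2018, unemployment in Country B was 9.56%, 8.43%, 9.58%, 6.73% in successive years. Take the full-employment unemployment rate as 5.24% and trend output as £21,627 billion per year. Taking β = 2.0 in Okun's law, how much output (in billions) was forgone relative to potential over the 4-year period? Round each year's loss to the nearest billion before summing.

Year 2015: gap = -2.0 × (9.56 - 5.24) = -8.64%, loss ≈ 21627 × 8.64/100 ≈ 1869.
Year 2016: gap = -2.0 × (8.43 - 5.24) = -6.38%, loss ≈ 21627 × 6.38/100 ≈ 1380.
Year 2017: gap = -2.0 × (9.58 - 5.24) = -8.68%, loss ≈ 21627 × 8.68/100 ≈ 1877.
Year 2018: gap = -2.0 × (6.73 - 5.24) = -2.98%, loss ≈ 21627 × 2.98/100 ≈ 644.
Total lost output = 1869 + 1380 + 1877 + 644 = 5770 billion.

£5,770 billion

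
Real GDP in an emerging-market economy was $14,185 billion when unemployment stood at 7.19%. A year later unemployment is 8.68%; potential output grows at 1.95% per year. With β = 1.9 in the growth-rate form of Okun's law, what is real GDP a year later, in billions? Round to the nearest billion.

$14,060 billion

Δu = 8.68 - 7.19 = 1.49 points.
Okun's law (growth form): g_Y = g_Y* - β × Δu = 1.95 - 1.9 × (1.49) = 1.95 - 2.831 = -0.881%.
Real GDP in the next year = 14185 × (1 - 0.881/100) = 14185 × 0.99119 ≈ 14060 billion.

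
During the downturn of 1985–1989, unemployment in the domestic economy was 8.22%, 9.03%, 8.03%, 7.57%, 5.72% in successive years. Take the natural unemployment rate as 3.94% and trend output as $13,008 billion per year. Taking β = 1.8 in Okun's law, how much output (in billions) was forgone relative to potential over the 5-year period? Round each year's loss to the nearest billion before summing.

Year 1985: gap = -1.8 × (8.22 - 3.94) = -7.704%, loss ≈ 13008 × 7.704/100 ≈ 1002.
Year 1986: gap = -1.8 × (9.03 - 3.94) = -9.162%, loss ≈ 13008 × 9.162/100 ≈ 1192.
Year 1987: gap = -1.8 × (8.03 - 3.94) = -7.362%, loss ≈ 13008 × 7.362/100 ≈ 958.
Year 1988: gap = -1.8 × (7.57 - 3.94) = -6.534%, loss ≈ 13008 × 6.534/100 ≈ 850.
Year 1989: gap = -1.8 × (5.72 - 3.94) = -3.204%, loss ≈ 13008 × 3.204/100 ≈ 417.
Total lost output = 1002 + 1192 + 958 + 850 + 417 = 4419 billion.

$4,419 billion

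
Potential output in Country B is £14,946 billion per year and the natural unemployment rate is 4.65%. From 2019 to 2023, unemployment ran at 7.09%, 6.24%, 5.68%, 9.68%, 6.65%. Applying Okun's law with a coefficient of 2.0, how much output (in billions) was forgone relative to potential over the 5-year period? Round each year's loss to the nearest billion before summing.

£3,614 billion

Year 2019: gap = -2.0 × (7.09 - 4.65) = -4.88%, loss ≈ 14946 × 4.88/100 ≈ 729.
Year 2020: gap = -2.0 × (6.24 - 4.65) = -3.18%, loss ≈ 14946 × 3.18/100 ≈ 475.
Year 2021: gap = -2.0 × (5.68 - 4.65) = -2.06%, loss ≈ 14946 × 2.06/100 ≈ 308.
Year 2022: gap = -2.0 × (9.68 - 4.65) = -10.06%, loss ≈ 14946 × 10.06/100 ≈ 1504.
Year 2023: gap = -2.0 × (6.65 - 4.65) = -4%, loss ≈ 14946 × 4/100 ≈ 598.
Total lost output = 729 + 475 + 308 + 1504 + 598 = 3614 billion.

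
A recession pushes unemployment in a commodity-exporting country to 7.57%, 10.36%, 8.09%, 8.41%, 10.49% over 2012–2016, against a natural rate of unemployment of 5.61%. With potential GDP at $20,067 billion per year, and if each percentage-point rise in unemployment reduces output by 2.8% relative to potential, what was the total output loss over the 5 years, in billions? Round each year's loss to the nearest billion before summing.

$9,478 billion

Year 2012: gap = -2.8 × (7.57 - 5.61) = -5.488%, loss ≈ 20067 × 5.488/100 ≈ 1101.
Year 2013: gap = -2.8 × (10.36 - 5.61) = -13.3%, loss ≈ 20067 × 13.3/100 ≈ 2669.
Year 2014: gap = -2.8 × (8.09 - 5.61) = -6.944%, loss ≈ 20067 × 6.944/100 ≈ 1393.
Year 2015: gap = -2.8 × (8.41 - 5.61) = -7.84%, loss ≈ 20067 × 7.84/100 ≈ 1573.
Year 2016: gap = -2.8 × (10.49 - 5.61) = -13.664%, loss ≈ 20067 × 13.664/100 ≈ 2742.
Total lost output = 1101 + 2669 + 1393 + 1573 + 2742 = 9478 billion.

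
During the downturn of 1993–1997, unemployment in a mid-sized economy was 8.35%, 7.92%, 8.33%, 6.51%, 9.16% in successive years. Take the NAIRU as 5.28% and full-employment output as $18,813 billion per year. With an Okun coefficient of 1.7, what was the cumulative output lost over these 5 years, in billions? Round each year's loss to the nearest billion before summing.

$4,435 billion

Year 1993: gap = -1.7 × (8.35 - 5.28) = -5.219%, loss ≈ 18813 × 5.219/100 ≈ 982.
Year 1994: gap = -1.7 × (7.92 - 5.28) = -4.488%, loss ≈ 18813 × 4.488/100 ≈ 844.
Year 1995: gap = -1.7 × (8.33 - 5.28) = -5.185%, loss ≈ 18813 × 5.185/100 ≈ 975.
Year 1996: gap = -1.7 × (6.51 - 5.28) = -2.091%, loss ≈ 18813 × 2.091/100 ≈ 393.
Year 1997: gap = -1.7 × (9.16 - 5.28) = -6.596%, loss ≈ 18813 × 6.596/100 ≈ 1241.
Total lost output = 982 + 844 + 975 + 393 + 1241 = 4435 billion.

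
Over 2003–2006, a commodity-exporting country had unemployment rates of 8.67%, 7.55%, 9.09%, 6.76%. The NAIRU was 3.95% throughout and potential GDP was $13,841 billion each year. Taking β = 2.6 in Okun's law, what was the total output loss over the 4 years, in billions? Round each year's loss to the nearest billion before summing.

$5,856 billion

Year 2003: gap = -2.6 × (8.67 - 3.95) = -12.272%, loss ≈ 13841 × 12.272/100 ≈ 1699.
Year 2004: gap = -2.6 × (7.55 - 3.95) = -9.36%, loss ≈ 13841 × 9.36/100 ≈ 1296.
Year 2005: gap = -2.6 × (9.09 - 3.95) = -13.364%, loss ≈ 13841 × 13.364/100 ≈ 1850.
Year 2006: gap = -2.6 × (6.76 - 3.95) = -7.306%, loss ≈ 13841 × 7.306/100 ≈ 1011.
Total lost output = 1699 + 1296 + 1850 + 1011 = 5856 billion.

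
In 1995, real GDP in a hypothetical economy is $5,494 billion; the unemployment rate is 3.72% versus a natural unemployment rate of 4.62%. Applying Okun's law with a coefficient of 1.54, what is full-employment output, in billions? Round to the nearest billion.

Unemployment gap = 3.72 - 4.62 = -0.9 points, so output gap = -1.54 × (-0.9) = 1.386%.
Since Y = Y* × (1 + gap/100), Y* = 5494/1.01386 ≈ 5419 billion.

$5,419 billion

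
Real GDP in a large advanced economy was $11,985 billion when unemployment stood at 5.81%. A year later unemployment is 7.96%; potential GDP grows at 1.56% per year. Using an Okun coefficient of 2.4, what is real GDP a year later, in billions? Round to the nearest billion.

Δu = 7.96 - 5.81 = 2.15 points.
Okun's law (growth form): g_Y = g_Y* - β × Δu = 1.56 - 2.4 × (2.15) = 1.56 - 5.16 = -3.6%.
Real GDP in the next year = 11985 × (1 - 3.6/100) = 11985 × 0.964 ≈ 11554 billion.

$11,554 billion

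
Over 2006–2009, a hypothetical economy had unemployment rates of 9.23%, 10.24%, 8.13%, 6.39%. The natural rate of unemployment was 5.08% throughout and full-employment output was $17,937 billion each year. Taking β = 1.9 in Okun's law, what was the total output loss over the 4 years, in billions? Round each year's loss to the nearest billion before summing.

$4,658 billion

Year 2006: gap = -1.9 × (9.23 - 5.08) = -7.885%, loss ≈ 17937 × 7.885/100 ≈ 1414.
Year 2007: gap = -1.9 × (10.24 - 5.08) = -9.804%, loss ≈ 17937 × 9.804/100 ≈ 1759.
Year 2008: gap = -1.9 × (8.13 - 5.08) = -5.795%, loss ≈ 17937 × 5.795/100 ≈ 1039.
Year 2009: gap = -1.9 × (6.39 - 5.08) = -2.489%, loss ≈ 17937 × 2.489/100 ≈ 446.
Total lost output = 1414 + 1759 + 1039 + 446 = 4658 billion.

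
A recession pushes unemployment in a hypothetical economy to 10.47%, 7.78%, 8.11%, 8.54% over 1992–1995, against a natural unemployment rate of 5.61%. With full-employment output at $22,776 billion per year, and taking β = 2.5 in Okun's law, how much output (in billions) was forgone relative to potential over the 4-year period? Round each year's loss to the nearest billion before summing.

Year 1992: gap = -2.5 × (10.47 - 5.61) = -12.15%, loss ≈ 22776 × 12.15/100 ≈ 2767.
Year 1993: gap = -2.5 × (7.78 - 5.61) = -5.425%, loss ≈ 22776 × 5.425/100 ≈ 1236.
Year 1994: gap = -2.5 × (8.11 - 5.61) = -6.25%, loss ≈ 22776 × 6.25/100 ≈ 1424.
Year 1995: gap = -2.5 × (8.54 - 5.61) = -7.325%, loss ≈ 22776 × 7.325/100 ≈ 1668.
Total lost output = 2767 + 1236 + 1424 + 1668 = 7095 billion.

$7,095 billion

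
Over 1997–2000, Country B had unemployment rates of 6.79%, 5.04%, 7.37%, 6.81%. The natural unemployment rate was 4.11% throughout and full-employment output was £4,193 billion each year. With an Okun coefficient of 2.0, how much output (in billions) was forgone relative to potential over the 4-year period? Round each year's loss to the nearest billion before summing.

£802 billion

Year 1997: gap = -2.0 × (6.79 - 4.11) = -5.36%, loss ≈ 4193 × 5.36/100 ≈ 225.
Year 1998: gap = -2.0 × (5.04 - 4.11) = -1.86%, loss ≈ 4193 × 1.86/100 ≈ 78.
Year 1999: gap = -2.0 × (7.37 - 4.11) = -6.52%, loss ≈ 4193 × 6.52/100 ≈ 273.
Year 2000: gap = -2.0 × (6.81 - 4.11) = -5.4%, loss ≈ 4193 × 5.4/100 ≈ 226.
Total lost output = 225 + 78 + 273 + 226 = 802 billion.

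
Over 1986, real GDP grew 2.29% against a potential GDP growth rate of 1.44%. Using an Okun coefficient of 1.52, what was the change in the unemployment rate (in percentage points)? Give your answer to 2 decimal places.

Growth-rate Okun's law: g_Y = g_Y* - β × Δu, so Δu = (g_Y* - g_Y)/β.
Δu = (1.44 - 2.29)/1.52 = -0.85/1.52 = -0.56 percentage points.

-0.56 percentage points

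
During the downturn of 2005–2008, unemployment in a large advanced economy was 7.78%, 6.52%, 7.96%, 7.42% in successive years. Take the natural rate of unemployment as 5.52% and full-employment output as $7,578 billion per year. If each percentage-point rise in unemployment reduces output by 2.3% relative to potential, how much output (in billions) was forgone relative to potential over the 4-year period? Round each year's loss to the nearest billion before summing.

$1,324 billion

Year 2005: gap = -2.3 × (7.78 - 5.52) = -5.198%, loss ≈ 7578 × 5.198/100 ≈ 394.
Year 2006: gap = -2.3 × (6.52 - 5.52) = -2.3%, loss ≈ 7578 × 2.3/100 ≈ 174.
Year 2007: gap = -2.3 × (7.96 - 5.52) = -5.612%, loss ≈ 7578 × 5.612/100 ≈ 425.
Year 2008: gap = -2.3 × (7.42 - 5.52) = -4.37%, loss ≈ 7578 × 4.37/100 ≈ 331.
Total lost output = 394 + 174 + 425 + 331 = 1324 billion.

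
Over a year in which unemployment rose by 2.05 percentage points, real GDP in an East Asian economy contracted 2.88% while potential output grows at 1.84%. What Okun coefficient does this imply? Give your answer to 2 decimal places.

β ≈ 2.30

Growth form: g_Y = g_Y* - β × Δu, so β = (g_Y* - g_Y)/Δu.
β = (1.84 + 2.88)/2.05 = 4.72/2.05 = 2.30.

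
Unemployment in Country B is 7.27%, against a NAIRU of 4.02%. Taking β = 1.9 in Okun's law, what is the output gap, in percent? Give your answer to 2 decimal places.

The unemployment gap is 7.27 - 4.02 = 3.25 percentage points.
Okun's law gives an output gap of -1.9 × 3.25 = -6.175%, i.e. 6.18% below potential.

-6.18%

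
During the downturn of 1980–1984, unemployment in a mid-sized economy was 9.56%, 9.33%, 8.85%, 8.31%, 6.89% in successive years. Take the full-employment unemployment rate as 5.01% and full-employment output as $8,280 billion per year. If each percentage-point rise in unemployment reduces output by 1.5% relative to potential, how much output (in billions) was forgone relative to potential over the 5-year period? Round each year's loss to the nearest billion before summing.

$2,222 billion

Year 1980: gap = -1.5 × (9.56 - 5.01) = -6.825%, loss ≈ 8280 × 6.825/100 ≈ 565.
Year 1981: gap = -1.5 × (9.33 - 5.01) = -6.48%, loss ≈ 8280 × 6.48/100 ≈ 537.
Year 1982: gap = -1.5 × (8.85 - 5.01) = -5.76%, loss ≈ 8280 × 5.76/100 ≈ 477.
Year 1983: gap = -1.5 × (8.31 - 5.01) = -4.95%, loss ≈ 8280 × 4.95/100 ≈ 410.
Year 1984: gap = -1.5 × (6.89 - 5.01) = -2.82%, loss ≈ 8280 × 2.82/100 ≈ 233.
Total lost output = 565 + 537 + 477 + 410 + 233 = 2222 billion.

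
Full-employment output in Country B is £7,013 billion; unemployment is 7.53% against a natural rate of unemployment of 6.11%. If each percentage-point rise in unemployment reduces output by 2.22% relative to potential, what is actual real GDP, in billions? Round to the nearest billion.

Unemployment gap = 7.53 - 6.11 = 1.42 points, so the output gap is -2.22 × 1.42 = -3.1524%.
Actual GDP = 7013 × (1 - 3.1524/100) = 7013 × 0.968476 ≈ 6792 billion.

£6,792 billion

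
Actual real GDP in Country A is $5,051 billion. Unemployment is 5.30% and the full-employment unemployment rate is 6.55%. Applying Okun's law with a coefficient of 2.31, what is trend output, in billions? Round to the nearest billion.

Unemployment gap = 5.3 - 6.55 = -1.25 points, so output gap = -2.31 × (-1.25) = 2.8875%.
Since Y = Y* × (1 + gap/100), Y* = 5051/1.028875 ≈ 4909 billion.

$4,909 billion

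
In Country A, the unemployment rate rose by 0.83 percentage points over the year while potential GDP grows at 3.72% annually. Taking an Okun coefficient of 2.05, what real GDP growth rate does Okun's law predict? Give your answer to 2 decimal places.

Growth-rate Okun's law: g_Y = g_Y* - β × Δu.
g_Y = 3.72 - 2.05 × (0.83) = 3.72 - 1.7015 = 2.0185%, i.e. 2.02% to 2 d.p.

2.02%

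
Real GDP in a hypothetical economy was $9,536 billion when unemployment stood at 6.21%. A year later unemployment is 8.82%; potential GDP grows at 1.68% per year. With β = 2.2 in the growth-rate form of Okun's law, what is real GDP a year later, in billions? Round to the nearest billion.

$9,149 billion

Δu = 8.82 - 6.21 = 2.61 points.
Okun's law (growth form): g_Y = g_Y* - β × Δu = 1.68 - 2.2 × (2.61) = 1.68 - 5.742 = -4.062%.
Real GDP in the next year = 9536 × (1 - 4.062/100) = 9536 × 0.95938 ≈ 9149 billion.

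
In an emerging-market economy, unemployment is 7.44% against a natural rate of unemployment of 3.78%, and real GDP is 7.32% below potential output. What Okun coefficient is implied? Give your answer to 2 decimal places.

β ≈ 2.00

Okun's law: output gap = -β × (u - u*).
-7.32 = -β × (7.44 - 3.78) = -β × 3.66, so β = 7.32/3.66 = 2.00.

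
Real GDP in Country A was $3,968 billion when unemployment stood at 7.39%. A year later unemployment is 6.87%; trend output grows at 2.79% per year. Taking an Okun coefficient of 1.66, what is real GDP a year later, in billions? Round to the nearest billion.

$4,113 billion

Δu = 6.87 - 7.39 = -0.52 points.
Okun's law (growth form): g_Y = g_Y* - β × Δu = 2.79 - 1.66 × (-0.52) = 2.79 + 0.8632 = 3.6532%.
Real GDP in the next year = 3968 × (1 + 3.6532/100) = 3968 × 1.036532 ≈ 4113 billion.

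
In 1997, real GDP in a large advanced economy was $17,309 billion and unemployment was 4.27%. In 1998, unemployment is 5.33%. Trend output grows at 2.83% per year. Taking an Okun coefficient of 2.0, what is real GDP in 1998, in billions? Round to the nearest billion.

$17,432 billion

Δu = 5.33 - 4.27 = 1.06 points.
Okun's law (growth form): g_Y = g_Y* - β × Δu = 2.83 - 2.0 × (1.06) = 2.83 - 2.12 = 0.71%.
Real GDP in the next year = 17309 × (1 + 0.71/100) = 17309 × 1.0071 ≈ 17432 billion.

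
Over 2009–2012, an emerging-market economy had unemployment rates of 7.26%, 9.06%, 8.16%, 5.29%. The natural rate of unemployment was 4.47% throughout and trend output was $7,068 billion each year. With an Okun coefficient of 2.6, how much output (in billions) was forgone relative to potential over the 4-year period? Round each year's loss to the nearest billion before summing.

Year 2009: gap = -2.6 × (7.26 - 4.47) = -7.254%, loss ≈ 7068 × 7.254/100 ≈ 513.
Year 2010: gap = -2.6 × (9.06 - 4.47) = -11.934%, loss ≈ 7068 × 11.934/100 ≈ 843.
Year 2011: gap = -2.6 × (8.16 - 4.47) = -9.594%, loss ≈ 7068 × 9.594/100 ≈ 678.
Year 2012: gap = -2.6 × (5.29 - 4.47) = -2.132%, loss ≈ 7068 × 2.132/100 ≈ 151.
Total lost output = 513 + 843 + 678 + 151 = 2185 billion.

$2,185 billion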